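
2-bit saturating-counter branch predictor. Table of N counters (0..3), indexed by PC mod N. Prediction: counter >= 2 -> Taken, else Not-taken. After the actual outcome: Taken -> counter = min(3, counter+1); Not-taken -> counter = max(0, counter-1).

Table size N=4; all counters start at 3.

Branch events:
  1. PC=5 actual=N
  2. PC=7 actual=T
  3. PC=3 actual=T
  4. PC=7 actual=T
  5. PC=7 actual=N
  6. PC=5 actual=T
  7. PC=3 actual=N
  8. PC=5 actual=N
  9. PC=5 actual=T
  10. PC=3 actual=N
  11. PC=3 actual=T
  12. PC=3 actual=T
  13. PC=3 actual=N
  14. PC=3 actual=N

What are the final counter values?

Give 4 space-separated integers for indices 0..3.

Answer: 3 3 3 0

Derivation:
Ev 1: PC=5 idx=1 pred=T actual=N -> ctr[1]=2
Ev 2: PC=7 idx=3 pred=T actual=T -> ctr[3]=3
Ev 3: PC=3 idx=3 pred=T actual=T -> ctr[3]=3
Ev 4: PC=7 idx=3 pred=T actual=T -> ctr[3]=3
Ev 5: PC=7 idx=3 pred=T actual=N -> ctr[3]=2
Ev 6: PC=5 idx=1 pred=T actual=T -> ctr[1]=3
Ev 7: PC=3 idx=3 pred=T actual=N -> ctr[3]=1
Ev 8: PC=5 idx=1 pred=T actual=N -> ctr[1]=2
Ev 9: PC=5 idx=1 pred=T actual=T -> ctr[1]=3
Ev 10: PC=3 idx=3 pred=N actual=N -> ctr[3]=0
Ev 11: PC=3 idx=3 pred=N actual=T -> ctr[3]=1
Ev 12: PC=3 idx=3 pred=N actual=T -> ctr[3]=2
Ev 13: PC=3 idx=3 pred=T actual=N -> ctr[3]=1
Ev 14: PC=3 idx=3 pred=N actual=N -> ctr[3]=0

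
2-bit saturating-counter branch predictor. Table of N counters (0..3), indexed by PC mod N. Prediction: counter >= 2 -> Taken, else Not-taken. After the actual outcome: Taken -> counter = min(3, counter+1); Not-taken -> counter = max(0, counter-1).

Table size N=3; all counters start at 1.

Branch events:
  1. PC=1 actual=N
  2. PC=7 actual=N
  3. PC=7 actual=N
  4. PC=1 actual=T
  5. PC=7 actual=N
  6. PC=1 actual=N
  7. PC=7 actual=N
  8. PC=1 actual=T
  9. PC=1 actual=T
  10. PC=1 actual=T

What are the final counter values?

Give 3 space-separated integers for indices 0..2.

Ev 1: PC=1 idx=1 pred=N actual=N -> ctr[1]=0
Ev 2: PC=7 idx=1 pred=N actual=N -> ctr[1]=0
Ev 3: PC=7 idx=1 pred=N actual=N -> ctr[1]=0
Ev 4: PC=1 idx=1 pred=N actual=T -> ctr[1]=1
Ev 5: PC=7 idx=1 pred=N actual=N -> ctr[1]=0
Ev 6: PC=1 idx=1 pred=N actual=N -> ctr[1]=0
Ev 7: PC=7 idx=1 pred=N actual=N -> ctr[1]=0
Ev 8: PC=1 idx=1 pred=N actual=T -> ctr[1]=1
Ev 9: PC=1 idx=1 pred=N actual=T -> ctr[1]=2
Ev 10: PC=1 idx=1 pred=T actual=T -> ctr[1]=3

Answer: 1 3 1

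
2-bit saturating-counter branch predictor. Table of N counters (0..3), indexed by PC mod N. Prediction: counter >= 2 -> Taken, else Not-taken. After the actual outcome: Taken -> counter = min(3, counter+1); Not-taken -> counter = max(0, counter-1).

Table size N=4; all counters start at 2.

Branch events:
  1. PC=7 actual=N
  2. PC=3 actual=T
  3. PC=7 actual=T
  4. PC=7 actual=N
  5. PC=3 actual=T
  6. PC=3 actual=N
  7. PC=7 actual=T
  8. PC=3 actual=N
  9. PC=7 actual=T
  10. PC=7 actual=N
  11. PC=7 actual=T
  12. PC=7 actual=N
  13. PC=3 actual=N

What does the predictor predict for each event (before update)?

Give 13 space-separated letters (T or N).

Answer: T N T T T T T T T T T T T

Derivation:
Ev 1: PC=7 idx=3 pred=T actual=N -> ctr[3]=1
Ev 2: PC=3 idx=3 pred=N actual=T -> ctr[3]=2
Ev 3: PC=7 idx=3 pred=T actual=T -> ctr[3]=3
Ev 4: PC=7 idx=3 pred=T actual=N -> ctr[3]=2
Ev 5: PC=3 idx=3 pred=T actual=T -> ctr[3]=3
Ev 6: PC=3 idx=3 pred=T actual=N -> ctr[3]=2
Ev 7: PC=7 idx=3 pred=T actual=T -> ctr[3]=3
Ev 8: PC=3 idx=3 pred=T actual=N -> ctr[3]=2
Ev 9: PC=7 idx=3 pred=T actual=T -> ctr[3]=3
Ev 10: PC=7 idx=3 pred=T actual=N -> ctr[3]=2
Ev 11: PC=7 idx=3 pred=T actual=T -> ctr[3]=3
Ev 12: PC=7 idx=3 pred=T actual=N -> ctr[3]=2
Ev 13: PC=3 idx=3 pred=T actual=N -> ctr[3]=1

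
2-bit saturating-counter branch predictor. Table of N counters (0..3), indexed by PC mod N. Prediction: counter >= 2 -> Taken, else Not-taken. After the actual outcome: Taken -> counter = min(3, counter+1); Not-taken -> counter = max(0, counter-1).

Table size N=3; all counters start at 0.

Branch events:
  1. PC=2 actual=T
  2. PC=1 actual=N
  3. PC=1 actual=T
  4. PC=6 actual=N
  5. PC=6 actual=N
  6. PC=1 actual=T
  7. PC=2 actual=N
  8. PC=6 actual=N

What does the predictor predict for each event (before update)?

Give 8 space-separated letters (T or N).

Answer: N N N N N N N N

Derivation:
Ev 1: PC=2 idx=2 pred=N actual=T -> ctr[2]=1
Ev 2: PC=1 idx=1 pred=N actual=N -> ctr[1]=0
Ev 3: PC=1 idx=1 pred=N actual=T -> ctr[1]=1
Ev 4: PC=6 idx=0 pred=N actual=N -> ctr[0]=0
Ev 5: PC=6 idx=0 pred=N actual=N -> ctr[0]=0
Ev 6: PC=1 idx=1 pred=N actual=T -> ctr[1]=2
Ev 7: PC=2 idx=2 pred=N actual=N -> ctr[2]=0
Ev 8: PC=6 idx=0 pred=N actual=N -> ctr[0]=0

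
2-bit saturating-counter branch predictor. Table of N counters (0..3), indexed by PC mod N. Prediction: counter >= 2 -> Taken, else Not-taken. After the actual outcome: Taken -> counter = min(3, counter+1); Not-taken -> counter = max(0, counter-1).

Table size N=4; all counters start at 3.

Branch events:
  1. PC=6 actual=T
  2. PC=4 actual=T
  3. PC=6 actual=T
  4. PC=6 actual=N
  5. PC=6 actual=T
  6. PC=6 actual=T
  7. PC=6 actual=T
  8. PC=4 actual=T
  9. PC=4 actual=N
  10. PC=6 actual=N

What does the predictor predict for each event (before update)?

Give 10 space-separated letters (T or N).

Answer: T T T T T T T T T T

Derivation:
Ev 1: PC=6 idx=2 pred=T actual=T -> ctr[2]=3
Ev 2: PC=4 idx=0 pred=T actual=T -> ctr[0]=3
Ev 3: PC=6 idx=2 pred=T actual=T -> ctr[2]=3
Ev 4: PC=6 idx=2 pred=T actual=N -> ctr[2]=2
Ev 5: PC=6 idx=2 pred=T actual=T -> ctr[2]=3
Ev 6: PC=6 idx=2 pred=T actual=T -> ctr[2]=3
Ev 7: PC=6 idx=2 pred=T actual=T -> ctr[2]=3
Ev 8: PC=4 idx=0 pred=T actual=T -> ctr[0]=3
Ev 9: PC=4 idx=0 pred=T actual=N -> ctr[0]=2
Ev 10: PC=6 idx=2 pred=T actual=N -> ctr[2]=2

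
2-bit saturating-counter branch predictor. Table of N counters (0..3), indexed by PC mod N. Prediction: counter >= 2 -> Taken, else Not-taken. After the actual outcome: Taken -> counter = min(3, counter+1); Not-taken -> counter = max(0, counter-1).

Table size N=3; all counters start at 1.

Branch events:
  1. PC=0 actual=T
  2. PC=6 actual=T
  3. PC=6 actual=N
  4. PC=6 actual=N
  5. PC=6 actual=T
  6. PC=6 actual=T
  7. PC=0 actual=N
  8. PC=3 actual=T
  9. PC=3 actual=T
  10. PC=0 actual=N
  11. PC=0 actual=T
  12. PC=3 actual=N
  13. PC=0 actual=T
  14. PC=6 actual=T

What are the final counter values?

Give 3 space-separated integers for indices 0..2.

Ev 1: PC=0 idx=0 pred=N actual=T -> ctr[0]=2
Ev 2: PC=6 idx=0 pred=T actual=T -> ctr[0]=3
Ev 3: PC=6 idx=0 pred=T actual=N -> ctr[0]=2
Ev 4: PC=6 idx=0 pred=T actual=N -> ctr[0]=1
Ev 5: PC=6 idx=0 pred=N actual=T -> ctr[0]=2
Ev 6: PC=6 idx=0 pred=T actual=T -> ctr[0]=3
Ev 7: PC=0 idx=0 pred=T actual=N -> ctr[0]=2
Ev 8: PC=3 idx=0 pred=T actual=T -> ctr[0]=3
Ev 9: PC=3 idx=0 pred=T actual=T -> ctr[0]=3
Ev 10: PC=0 idx=0 pred=T actual=N -> ctr[0]=2
Ev 11: PC=0 idx=0 pred=T actual=T -> ctr[0]=3
Ev 12: PC=3 idx=0 pred=T actual=N -> ctr[0]=2
Ev 13: PC=0 idx=0 pred=T actual=T -> ctr[0]=3
Ev 14: PC=6 idx=0 pred=T actual=T -> ctr[0]=3

Answer: 3 1 1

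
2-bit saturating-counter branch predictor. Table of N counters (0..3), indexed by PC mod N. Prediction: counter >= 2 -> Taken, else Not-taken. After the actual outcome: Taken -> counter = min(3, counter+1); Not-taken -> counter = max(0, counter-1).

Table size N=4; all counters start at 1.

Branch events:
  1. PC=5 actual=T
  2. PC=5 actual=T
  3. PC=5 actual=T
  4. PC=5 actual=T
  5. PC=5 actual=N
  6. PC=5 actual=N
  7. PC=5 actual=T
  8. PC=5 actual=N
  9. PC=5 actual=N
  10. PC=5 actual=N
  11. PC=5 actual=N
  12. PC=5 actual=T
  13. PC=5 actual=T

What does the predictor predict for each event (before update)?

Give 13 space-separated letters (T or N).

Ev 1: PC=5 idx=1 pred=N actual=T -> ctr[1]=2
Ev 2: PC=5 idx=1 pred=T actual=T -> ctr[1]=3
Ev 3: PC=5 idx=1 pred=T actual=T -> ctr[1]=3
Ev 4: PC=5 idx=1 pred=T actual=T -> ctr[1]=3
Ev 5: PC=5 idx=1 pred=T actual=N -> ctr[1]=2
Ev 6: PC=5 idx=1 pred=T actual=N -> ctr[1]=1
Ev 7: PC=5 idx=1 pred=N actual=T -> ctr[1]=2
Ev 8: PC=5 idx=1 pred=T actual=N -> ctr[1]=1
Ev 9: PC=5 idx=1 pred=N actual=N -> ctr[1]=0
Ev 10: PC=5 idx=1 pred=N actual=N -> ctr[1]=0
Ev 11: PC=5 idx=1 pred=N actual=N -> ctr[1]=0
Ev 12: PC=5 idx=1 pred=N actual=T -> ctr[1]=1
Ev 13: PC=5 idx=1 pred=N actual=T -> ctr[1]=2

Answer: N T T T T T N T N N N N N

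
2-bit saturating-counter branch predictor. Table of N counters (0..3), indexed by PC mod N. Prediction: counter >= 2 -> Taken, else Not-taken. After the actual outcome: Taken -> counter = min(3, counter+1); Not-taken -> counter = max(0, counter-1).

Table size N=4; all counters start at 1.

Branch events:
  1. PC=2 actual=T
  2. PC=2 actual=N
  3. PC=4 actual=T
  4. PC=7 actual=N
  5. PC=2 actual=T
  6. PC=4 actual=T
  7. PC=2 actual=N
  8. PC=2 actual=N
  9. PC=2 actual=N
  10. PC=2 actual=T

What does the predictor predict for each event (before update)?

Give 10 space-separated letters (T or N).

Ev 1: PC=2 idx=2 pred=N actual=T -> ctr[2]=2
Ev 2: PC=2 idx=2 pred=T actual=N -> ctr[2]=1
Ev 3: PC=4 idx=0 pred=N actual=T -> ctr[0]=2
Ev 4: PC=7 idx=3 pred=N actual=N -> ctr[3]=0
Ev 5: PC=2 idx=2 pred=N actual=T -> ctr[2]=2
Ev 6: PC=4 idx=0 pred=T actual=T -> ctr[0]=3
Ev 7: PC=2 idx=2 pred=T actual=N -> ctr[2]=1
Ev 8: PC=2 idx=2 pred=N actual=N -> ctr[2]=0
Ev 9: PC=2 idx=2 pred=N actual=N -> ctr[2]=0
Ev 10: PC=2 idx=2 pred=N actual=T -> ctr[2]=1

Answer: N T N N N T T N N N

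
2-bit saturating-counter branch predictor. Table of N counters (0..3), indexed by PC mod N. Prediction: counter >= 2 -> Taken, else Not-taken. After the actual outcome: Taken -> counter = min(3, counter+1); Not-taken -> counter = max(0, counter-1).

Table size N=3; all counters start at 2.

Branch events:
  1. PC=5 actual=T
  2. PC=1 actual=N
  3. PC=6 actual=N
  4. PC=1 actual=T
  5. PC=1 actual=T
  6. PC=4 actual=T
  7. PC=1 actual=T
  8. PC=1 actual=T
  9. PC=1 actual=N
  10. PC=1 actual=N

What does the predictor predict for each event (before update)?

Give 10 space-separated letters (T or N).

Answer: T T T N T T T T T T

Derivation:
Ev 1: PC=5 idx=2 pred=T actual=T -> ctr[2]=3
Ev 2: PC=1 idx=1 pred=T actual=N -> ctr[1]=1
Ev 3: PC=6 idx=0 pred=T actual=N -> ctr[0]=1
Ev 4: PC=1 idx=1 pred=N actual=T -> ctr[1]=2
Ev 5: PC=1 idx=1 pred=T actual=T -> ctr[1]=3
Ev 6: PC=4 idx=1 pred=T actual=T -> ctr[1]=3
Ev 7: PC=1 idx=1 pred=T actual=T -> ctr[1]=3
Ev 8: PC=1 idx=1 pred=T actual=T -> ctr[1]=3
Ev 9: PC=1 idx=1 pred=T actual=N -> ctr[1]=2
Ev 10: PC=1 idx=1 pred=T actual=N -> ctr[1]=1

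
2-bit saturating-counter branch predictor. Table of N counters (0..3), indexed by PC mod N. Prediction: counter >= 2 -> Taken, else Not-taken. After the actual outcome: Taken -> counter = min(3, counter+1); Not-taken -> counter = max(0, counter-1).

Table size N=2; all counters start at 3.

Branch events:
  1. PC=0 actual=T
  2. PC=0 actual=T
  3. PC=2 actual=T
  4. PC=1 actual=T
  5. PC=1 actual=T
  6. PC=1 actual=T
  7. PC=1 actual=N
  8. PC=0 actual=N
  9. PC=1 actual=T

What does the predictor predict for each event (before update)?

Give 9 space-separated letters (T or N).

Answer: T T T T T T T T T

Derivation:
Ev 1: PC=0 idx=0 pred=T actual=T -> ctr[0]=3
Ev 2: PC=0 idx=0 pred=T actual=T -> ctr[0]=3
Ev 3: PC=2 idx=0 pred=T actual=T -> ctr[0]=3
Ev 4: PC=1 idx=1 pred=T actual=T -> ctr[1]=3
Ev 5: PC=1 idx=1 pred=T actual=T -> ctr[1]=3
Ev 6: PC=1 idx=1 pred=T actual=T -> ctr[1]=3
Ev 7: PC=1 idx=1 pred=T actual=N -> ctr[1]=2
Ev 8: PC=0 idx=0 pred=T actual=N -> ctr[0]=2
Ev 9: PC=1 idx=1 pred=T actual=T -> ctr[1]=3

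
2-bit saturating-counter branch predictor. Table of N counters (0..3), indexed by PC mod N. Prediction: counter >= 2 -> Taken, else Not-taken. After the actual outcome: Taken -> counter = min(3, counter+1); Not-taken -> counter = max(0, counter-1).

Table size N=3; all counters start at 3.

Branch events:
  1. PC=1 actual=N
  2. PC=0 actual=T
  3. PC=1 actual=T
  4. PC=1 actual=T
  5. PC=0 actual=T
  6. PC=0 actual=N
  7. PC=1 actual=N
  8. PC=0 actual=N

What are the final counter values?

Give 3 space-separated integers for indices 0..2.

Answer: 1 2 3

Derivation:
Ev 1: PC=1 idx=1 pred=T actual=N -> ctr[1]=2
Ev 2: PC=0 idx=0 pred=T actual=T -> ctr[0]=3
Ev 3: PC=1 idx=1 pred=T actual=T -> ctr[1]=3
Ev 4: PC=1 idx=1 pred=T actual=T -> ctr[1]=3
Ev 5: PC=0 idx=0 pred=T actual=T -> ctr[0]=3
Ev 6: PC=0 idx=0 pred=T actual=N -> ctr[0]=2
Ev 7: PC=1 idx=1 pred=T actual=N -> ctr[1]=2
Ev 8: PC=0 idx=0 pred=T actual=N -> ctr[0]=1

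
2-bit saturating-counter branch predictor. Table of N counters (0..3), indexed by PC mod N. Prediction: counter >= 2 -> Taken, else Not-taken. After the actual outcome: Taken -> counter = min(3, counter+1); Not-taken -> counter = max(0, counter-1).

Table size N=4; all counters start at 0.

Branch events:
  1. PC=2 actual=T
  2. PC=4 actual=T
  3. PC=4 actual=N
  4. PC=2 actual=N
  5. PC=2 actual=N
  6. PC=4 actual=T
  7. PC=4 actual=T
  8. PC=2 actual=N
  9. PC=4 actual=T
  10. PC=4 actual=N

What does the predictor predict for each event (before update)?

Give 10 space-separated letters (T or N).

Answer: N N N N N N N N T T

Derivation:
Ev 1: PC=2 idx=2 pred=N actual=T -> ctr[2]=1
Ev 2: PC=4 idx=0 pred=N actual=T -> ctr[0]=1
Ev 3: PC=4 idx=0 pred=N actual=N -> ctr[0]=0
Ev 4: PC=2 idx=2 pred=N actual=N -> ctr[2]=0
Ev 5: PC=2 idx=2 pred=N actual=N -> ctr[2]=0
Ev 6: PC=4 idx=0 pred=N actual=T -> ctr[0]=1
Ev 7: PC=4 idx=0 pred=N actual=T -> ctr[0]=2
Ev 8: PC=2 idx=2 pred=N actual=N -> ctr[2]=0
Ev 9: PC=4 idx=0 pred=T actual=T -> ctr[0]=3
Ev 10: PC=4 idx=0 pred=T actual=N -> ctr[0]=2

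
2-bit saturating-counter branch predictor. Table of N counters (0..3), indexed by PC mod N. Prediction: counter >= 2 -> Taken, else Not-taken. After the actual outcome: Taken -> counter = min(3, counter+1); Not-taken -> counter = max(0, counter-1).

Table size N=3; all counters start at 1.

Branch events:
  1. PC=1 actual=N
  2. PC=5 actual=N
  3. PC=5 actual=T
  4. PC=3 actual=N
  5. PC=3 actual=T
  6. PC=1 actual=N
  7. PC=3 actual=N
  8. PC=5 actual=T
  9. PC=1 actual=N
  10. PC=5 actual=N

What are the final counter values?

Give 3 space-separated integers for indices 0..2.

Answer: 0 0 1

Derivation:
Ev 1: PC=1 idx=1 pred=N actual=N -> ctr[1]=0
Ev 2: PC=5 idx=2 pred=N actual=N -> ctr[2]=0
Ev 3: PC=5 idx=2 pred=N actual=T -> ctr[2]=1
Ev 4: PC=3 idx=0 pred=N actual=N -> ctr[0]=0
Ev 5: PC=3 idx=0 pred=N actual=T -> ctr[0]=1
Ev 6: PC=1 idx=1 pred=N actual=N -> ctr[1]=0
Ev 7: PC=3 idx=0 pred=N actual=N -> ctr[0]=0
Ev 8: PC=5 idx=2 pred=N actual=T -> ctr[2]=2
Ev 9: PC=1 idx=1 pred=N actual=N -> ctr[1]=0
Ev 10: PC=5 idx=2 pred=T actual=N -> ctr[2]=1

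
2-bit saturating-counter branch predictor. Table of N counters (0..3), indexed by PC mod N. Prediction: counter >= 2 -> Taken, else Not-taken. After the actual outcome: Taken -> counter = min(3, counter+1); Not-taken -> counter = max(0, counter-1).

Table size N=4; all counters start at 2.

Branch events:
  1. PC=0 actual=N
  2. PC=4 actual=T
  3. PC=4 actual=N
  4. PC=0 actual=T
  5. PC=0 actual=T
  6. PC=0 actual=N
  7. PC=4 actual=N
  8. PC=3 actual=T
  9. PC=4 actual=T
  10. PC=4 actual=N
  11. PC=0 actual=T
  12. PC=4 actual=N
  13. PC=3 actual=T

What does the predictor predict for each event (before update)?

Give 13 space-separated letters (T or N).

Ev 1: PC=0 idx=0 pred=T actual=N -> ctr[0]=1
Ev 2: PC=4 idx=0 pred=N actual=T -> ctr[0]=2
Ev 3: PC=4 idx=0 pred=T actual=N -> ctr[0]=1
Ev 4: PC=0 idx=0 pred=N actual=T -> ctr[0]=2
Ev 5: PC=0 idx=0 pred=T actual=T -> ctr[0]=3
Ev 6: PC=0 idx=0 pred=T actual=N -> ctr[0]=2
Ev 7: PC=4 idx=0 pred=T actual=N -> ctr[0]=1
Ev 8: PC=3 idx=3 pred=T actual=T -> ctr[3]=3
Ev 9: PC=4 idx=0 pred=N actual=T -> ctr[0]=2
Ev 10: PC=4 idx=0 pred=T actual=N -> ctr[0]=1
Ev 11: PC=0 idx=0 pred=N actual=T -> ctr[0]=2
Ev 12: PC=4 idx=0 pred=T actual=N -> ctr[0]=1
Ev 13: PC=3 idx=3 pred=T actual=T -> ctr[3]=3

Answer: T N T N T T T T N T N T T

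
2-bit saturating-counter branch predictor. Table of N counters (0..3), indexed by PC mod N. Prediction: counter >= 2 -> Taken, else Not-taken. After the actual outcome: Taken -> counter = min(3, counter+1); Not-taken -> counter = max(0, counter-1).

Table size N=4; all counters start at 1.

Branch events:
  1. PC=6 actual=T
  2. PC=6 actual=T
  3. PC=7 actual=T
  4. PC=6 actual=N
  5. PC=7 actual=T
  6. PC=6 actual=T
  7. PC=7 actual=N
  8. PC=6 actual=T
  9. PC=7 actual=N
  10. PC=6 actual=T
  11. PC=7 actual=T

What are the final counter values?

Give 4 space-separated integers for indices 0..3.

Ev 1: PC=6 idx=2 pred=N actual=T -> ctr[2]=2
Ev 2: PC=6 idx=2 pred=T actual=T -> ctr[2]=3
Ev 3: PC=7 idx=3 pred=N actual=T -> ctr[3]=2
Ev 4: PC=6 idx=2 pred=T actual=N -> ctr[2]=2
Ev 5: PC=7 idx=3 pred=T actual=T -> ctr[3]=3
Ev 6: PC=6 idx=2 pred=T actual=T -> ctr[2]=3
Ev 7: PC=7 idx=3 pred=T actual=N -> ctr[3]=2
Ev 8: PC=6 idx=2 pred=T actual=T -> ctr[2]=3
Ev 9: PC=7 idx=3 pred=T actual=N -> ctr[3]=1
Ev 10: PC=6 idx=2 pred=T actual=T -> ctr[2]=3
Ev 11: PC=7 idx=3 pred=N actual=T -> ctr[3]=2

Answer: 1 1 3 2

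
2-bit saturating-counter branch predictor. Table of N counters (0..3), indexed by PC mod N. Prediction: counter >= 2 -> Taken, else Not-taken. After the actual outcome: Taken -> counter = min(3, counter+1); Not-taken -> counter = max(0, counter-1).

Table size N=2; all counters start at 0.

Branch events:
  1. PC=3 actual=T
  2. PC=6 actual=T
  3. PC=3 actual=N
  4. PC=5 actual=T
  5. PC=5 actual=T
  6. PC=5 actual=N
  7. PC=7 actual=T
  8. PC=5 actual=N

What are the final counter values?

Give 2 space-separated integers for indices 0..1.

Answer: 1 1

Derivation:
Ev 1: PC=3 idx=1 pred=N actual=T -> ctr[1]=1
Ev 2: PC=6 idx=0 pred=N actual=T -> ctr[0]=1
Ev 3: PC=3 idx=1 pred=N actual=N -> ctr[1]=0
Ev 4: PC=5 idx=1 pred=N actual=T -> ctr[1]=1
Ev 5: PC=5 idx=1 pred=N actual=T -> ctr[1]=2
Ev 6: PC=5 idx=1 pred=T actual=N -> ctr[1]=1
Ev 7: PC=7 idx=1 pred=N actual=T -> ctr[1]=2
Ev 8: PC=5 idx=1 pred=T actual=N -> ctr[1]=1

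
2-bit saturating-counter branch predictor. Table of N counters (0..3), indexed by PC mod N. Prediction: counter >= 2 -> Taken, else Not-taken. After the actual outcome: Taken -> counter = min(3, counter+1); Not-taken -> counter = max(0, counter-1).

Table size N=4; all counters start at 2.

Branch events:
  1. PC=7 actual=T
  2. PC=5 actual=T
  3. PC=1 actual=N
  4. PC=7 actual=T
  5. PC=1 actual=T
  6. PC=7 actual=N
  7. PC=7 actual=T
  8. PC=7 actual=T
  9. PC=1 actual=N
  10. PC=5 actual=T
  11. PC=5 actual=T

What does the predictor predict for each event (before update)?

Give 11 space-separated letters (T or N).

Answer: T T T T T T T T T T T

Derivation:
Ev 1: PC=7 idx=3 pred=T actual=T -> ctr[3]=3
Ev 2: PC=5 idx=1 pred=T actual=T -> ctr[1]=3
Ev 3: PC=1 idx=1 pred=T actual=N -> ctr[1]=2
Ev 4: PC=7 idx=3 pred=T actual=T -> ctr[3]=3
Ev 5: PC=1 idx=1 pred=T actual=T -> ctr[1]=3
Ev 6: PC=7 idx=3 pred=T actual=N -> ctr[3]=2
Ev 7: PC=7 idx=3 pred=T actual=T -> ctr[3]=3
Ev 8: PC=7 idx=3 pred=T actual=T -> ctr[3]=3
Ev 9: PC=1 idx=1 pred=T actual=N -> ctr[1]=2
Ev 10: PC=5 idx=1 pred=T actual=T -> ctr[1]=3
Ev 11: PC=5 idx=1 pred=T actual=T -> ctr[1]=3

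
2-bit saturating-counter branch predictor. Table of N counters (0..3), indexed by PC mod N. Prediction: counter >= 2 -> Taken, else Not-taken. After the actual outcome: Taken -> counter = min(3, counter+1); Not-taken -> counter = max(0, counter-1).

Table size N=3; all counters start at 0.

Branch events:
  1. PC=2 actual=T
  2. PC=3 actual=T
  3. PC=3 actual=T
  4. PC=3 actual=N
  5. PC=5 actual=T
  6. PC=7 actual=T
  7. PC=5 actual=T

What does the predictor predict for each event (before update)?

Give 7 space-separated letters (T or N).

Ev 1: PC=2 idx=2 pred=N actual=T -> ctr[2]=1
Ev 2: PC=3 idx=0 pred=N actual=T -> ctr[0]=1
Ev 3: PC=3 idx=0 pred=N actual=T -> ctr[0]=2
Ev 4: PC=3 idx=0 pred=T actual=N -> ctr[0]=1
Ev 5: PC=5 idx=2 pred=N actual=T -> ctr[2]=2
Ev 6: PC=7 idx=1 pred=N actual=T -> ctr[1]=1
Ev 7: PC=5 idx=2 pred=T actual=T -> ctr[2]=3

Answer: N N N T N N T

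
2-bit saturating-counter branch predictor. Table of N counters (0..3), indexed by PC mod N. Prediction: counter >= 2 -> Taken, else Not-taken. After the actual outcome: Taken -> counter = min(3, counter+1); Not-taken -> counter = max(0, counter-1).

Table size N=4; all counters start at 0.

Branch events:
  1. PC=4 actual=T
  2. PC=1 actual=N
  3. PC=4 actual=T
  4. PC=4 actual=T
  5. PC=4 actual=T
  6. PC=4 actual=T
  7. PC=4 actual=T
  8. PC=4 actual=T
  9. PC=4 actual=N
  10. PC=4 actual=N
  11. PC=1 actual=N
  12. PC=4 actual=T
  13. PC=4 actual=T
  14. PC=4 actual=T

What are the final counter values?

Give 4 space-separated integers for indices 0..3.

Answer: 3 0 0 0

Derivation:
Ev 1: PC=4 idx=0 pred=N actual=T -> ctr[0]=1
Ev 2: PC=1 idx=1 pred=N actual=N -> ctr[1]=0
Ev 3: PC=4 idx=0 pred=N actual=T -> ctr[0]=2
Ev 4: PC=4 idx=0 pred=T actual=T -> ctr[0]=3
Ev 5: PC=4 idx=0 pred=T actual=T -> ctr[0]=3
Ev 6: PC=4 idx=0 pred=T actual=T -> ctr[0]=3
Ev 7: PC=4 idx=0 pred=T actual=T -> ctr[0]=3
Ev 8: PC=4 idx=0 pred=T actual=T -> ctr[0]=3
Ev 9: PC=4 idx=0 pred=T actual=N -> ctr[0]=2
Ev 10: PC=4 idx=0 pred=T actual=N -> ctr[0]=1
Ev 11: PC=1 idx=1 pred=N actual=N -> ctr[1]=0
Ev 12: PC=4 idx=0 pred=N actual=T -> ctr[0]=2
Ev 13: PC=4 idx=0 pred=T actual=T -> ctr[0]=3
Ev 14: PC=4 idx=0 pred=T actual=T -> ctr[0]=3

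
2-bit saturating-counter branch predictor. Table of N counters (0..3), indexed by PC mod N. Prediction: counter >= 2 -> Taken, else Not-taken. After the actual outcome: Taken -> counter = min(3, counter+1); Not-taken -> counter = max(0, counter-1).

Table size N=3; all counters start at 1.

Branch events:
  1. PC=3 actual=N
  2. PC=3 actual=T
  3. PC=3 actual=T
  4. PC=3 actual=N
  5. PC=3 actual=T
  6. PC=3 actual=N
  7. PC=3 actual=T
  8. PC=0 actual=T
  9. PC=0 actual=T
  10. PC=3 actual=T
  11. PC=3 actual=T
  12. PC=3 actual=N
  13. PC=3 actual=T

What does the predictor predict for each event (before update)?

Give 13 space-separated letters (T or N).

Ev 1: PC=3 idx=0 pred=N actual=N -> ctr[0]=0
Ev 2: PC=3 idx=0 pred=N actual=T -> ctr[0]=1
Ev 3: PC=3 idx=0 pred=N actual=T -> ctr[0]=2
Ev 4: PC=3 idx=0 pred=T actual=N -> ctr[0]=1
Ev 5: PC=3 idx=0 pred=N actual=T -> ctr[0]=2
Ev 6: PC=3 idx=0 pred=T actual=N -> ctr[0]=1
Ev 7: PC=3 idx=0 pred=N actual=T -> ctr[0]=2
Ev 8: PC=0 idx=0 pred=T actual=T -> ctr[0]=3
Ev 9: PC=0 idx=0 pred=T actual=T -> ctr[0]=3
Ev 10: PC=3 idx=0 pred=T actual=T -> ctr[0]=3
Ev 11: PC=3 idx=0 pred=T actual=T -> ctr[0]=3
Ev 12: PC=3 idx=0 pred=T actual=N -> ctr[0]=2
Ev 13: PC=3 idx=0 pred=T actual=T -> ctr[0]=3

Answer: N N N T N T N T T T T T T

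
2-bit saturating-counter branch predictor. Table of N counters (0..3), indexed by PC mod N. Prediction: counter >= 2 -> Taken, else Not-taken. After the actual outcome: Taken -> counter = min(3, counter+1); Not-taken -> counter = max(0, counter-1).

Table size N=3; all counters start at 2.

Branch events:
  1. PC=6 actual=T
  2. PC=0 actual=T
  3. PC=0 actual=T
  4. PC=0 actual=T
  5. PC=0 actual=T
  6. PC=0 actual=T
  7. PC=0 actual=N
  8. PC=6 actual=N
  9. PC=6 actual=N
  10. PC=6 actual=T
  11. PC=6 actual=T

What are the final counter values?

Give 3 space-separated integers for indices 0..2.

Answer: 2 2 2

Derivation:
Ev 1: PC=6 idx=0 pred=T actual=T -> ctr[0]=3
Ev 2: PC=0 idx=0 pred=T actual=T -> ctr[0]=3
Ev 3: PC=0 idx=0 pred=T actual=T -> ctr[0]=3
Ev 4: PC=0 idx=0 pred=T actual=T -> ctr[0]=3
Ev 5: PC=0 idx=0 pred=T actual=T -> ctr[0]=3
Ev 6: PC=0 idx=0 pred=T actual=T -> ctr[0]=3
Ev 7: PC=0 idx=0 pred=T actual=N -> ctr[0]=2
Ev 8: PC=6 idx=0 pred=T actual=N -> ctr[0]=1
Ev 9: PC=6 idx=0 pred=N actual=N -> ctr[0]=0
Ev 10: PC=6 idx=0 pred=N actual=T -> ctr[0]=1
Ev 11: PC=6 idx=0 pred=N actual=T -> ctr[0]=2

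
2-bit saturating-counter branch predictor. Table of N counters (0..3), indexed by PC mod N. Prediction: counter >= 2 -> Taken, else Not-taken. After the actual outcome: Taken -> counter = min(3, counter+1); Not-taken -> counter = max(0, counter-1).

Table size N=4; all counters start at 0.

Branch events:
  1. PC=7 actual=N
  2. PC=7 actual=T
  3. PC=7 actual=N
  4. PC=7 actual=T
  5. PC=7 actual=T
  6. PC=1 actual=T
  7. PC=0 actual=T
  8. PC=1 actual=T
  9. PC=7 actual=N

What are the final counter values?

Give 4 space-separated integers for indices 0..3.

Ev 1: PC=7 idx=3 pred=N actual=N -> ctr[3]=0
Ev 2: PC=7 idx=3 pred=N actual=T -> ctr[3]=1
Ev 3: PC=7 idx=3 pred=N actual=N -> ctr[3]=0
Ev 4: PC=7 idx=3 pred=N actual=T -> ctr[3]=1
Ev 5: PC=7 idx=3 pred=N actual=T -> ctr[3]=2
Ev 6: PC=1 idx=1 pred=N actual=T -> ctr[1]=1
Ev 7: PC=0 idx=0 pred=N actual=T -> ctr[0]=1
Ev 8: PC=1 idx=1 pred=N actual=T -> ctr[1]=2
Ev 9: PC=7 idx=3 pred=T actual=N -> ctr[3]=1

Answer: 1 2 0 1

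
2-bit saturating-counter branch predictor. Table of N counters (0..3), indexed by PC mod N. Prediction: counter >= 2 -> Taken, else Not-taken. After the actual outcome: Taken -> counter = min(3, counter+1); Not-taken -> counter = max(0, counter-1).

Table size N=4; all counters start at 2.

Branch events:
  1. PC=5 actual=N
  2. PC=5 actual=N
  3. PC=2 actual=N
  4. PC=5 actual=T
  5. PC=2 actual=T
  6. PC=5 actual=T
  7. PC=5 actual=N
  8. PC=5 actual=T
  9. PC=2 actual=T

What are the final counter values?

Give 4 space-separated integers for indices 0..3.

Ev 1: PC=5 idx=1 pred=T actual=N -> ctr[1]=1
Ev 2: PC=5 idx=1 pred=N actual=N -> ctr[1]=0
Ev 3: PC=2 idx=2 pred=T actual=N -> ctr[2]=1
Ev 4: PC=5 idx=1 pred=N actual=T -> ctr[1]=1
Ev 5: PC=2 idx=2 pred=N actual=T -> ctr[2]=2
Ev 6: PC=5 idx=1 pred=N actual=T -> ctr[1]=2
Ev 7: PC=5 idx=1 pred=T actual=N -> ctr[1]=1
Ev 8: PC=5 idx=1 pred=N actual=T -> ctr[1]=2
Ev 9: PC=2 idx=2 pred=T actual=T -> ctr[2]=3

Answer: 2 2 3 2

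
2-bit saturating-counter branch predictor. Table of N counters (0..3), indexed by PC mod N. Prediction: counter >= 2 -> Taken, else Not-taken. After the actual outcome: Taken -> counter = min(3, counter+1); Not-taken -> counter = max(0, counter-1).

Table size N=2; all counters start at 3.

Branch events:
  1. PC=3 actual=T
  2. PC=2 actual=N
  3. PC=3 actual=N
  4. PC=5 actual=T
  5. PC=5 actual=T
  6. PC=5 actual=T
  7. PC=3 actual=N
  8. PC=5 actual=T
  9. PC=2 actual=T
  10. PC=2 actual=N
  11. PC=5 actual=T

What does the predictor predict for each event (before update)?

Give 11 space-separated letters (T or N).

Answer: T T T T T T T T T T T

Derivation:
Ev 1: PC=3 idx=1 pred=T actual=T -> ctr[1]=3
Ev 2: PC=2 idx=0 pred=T actual=N -> ctr[0]=2
Ev 3: PC=3 idx=1 pred=T actual=N -> ctr[1]=2
Ev 4: PC=5 idx=1 pred=T actual=T -> ctr[1]=3
Ev 5: PC=5 idx=1 pred=T actual=T -> ctr[1]=3
Ev 6: PC=5 idx=1 pred=T actual=T -> ctr[1]=3
Ev 7: PC=3 idx=1 pred=T actual=N -> ctr[1]=2
Ev 8: PC=5 idx=1 pred=T actual=T -> ctr[1]=3
Ev 9: PC=2 idx=0 pred=T actual=T -> ctr[0]=3
Ev 10: PC=2 idx=0 pred=T actual=N -> ctr[0]=2
Ev 11: PC=5 idx=1 pred=T actual=T -> ctr[1]=3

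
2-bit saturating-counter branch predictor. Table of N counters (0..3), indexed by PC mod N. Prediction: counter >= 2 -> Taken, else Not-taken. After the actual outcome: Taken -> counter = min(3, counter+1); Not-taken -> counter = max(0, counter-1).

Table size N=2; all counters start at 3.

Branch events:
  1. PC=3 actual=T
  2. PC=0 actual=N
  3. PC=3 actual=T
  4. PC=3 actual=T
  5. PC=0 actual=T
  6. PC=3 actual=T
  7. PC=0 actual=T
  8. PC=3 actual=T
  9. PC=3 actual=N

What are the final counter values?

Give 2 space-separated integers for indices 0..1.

Ev 1: PC=3 idx=1 pred=T actual=T -> ctr[1]=3
Ev 2: PC=0 idx=0 pred=T actual=N -> ctr[0]=2
Ev 3: PC=3 idx=1 pred=T actual=T -> ctr[1]=3
Ev 4: PC=3 idx=1 pred=T actual=T -> ctr[1]=3
Ev 5: PC=0 idx=0 pred=T actual=T -> ctr[0]=3
Ev 6: PC=3 idx=1 pred=T actual=T -> ctr[1]=3
Ev 7: PC=0 idx=0 pred=T actual=T -> ctr[0]=3
Ev 8: PC=3 idx=1 pred=T actual=T -> ctr[1]=3
Ev 9: PC=3 idx=1 pred=T actual=N -> ctr[1]=2

Answer: 3 2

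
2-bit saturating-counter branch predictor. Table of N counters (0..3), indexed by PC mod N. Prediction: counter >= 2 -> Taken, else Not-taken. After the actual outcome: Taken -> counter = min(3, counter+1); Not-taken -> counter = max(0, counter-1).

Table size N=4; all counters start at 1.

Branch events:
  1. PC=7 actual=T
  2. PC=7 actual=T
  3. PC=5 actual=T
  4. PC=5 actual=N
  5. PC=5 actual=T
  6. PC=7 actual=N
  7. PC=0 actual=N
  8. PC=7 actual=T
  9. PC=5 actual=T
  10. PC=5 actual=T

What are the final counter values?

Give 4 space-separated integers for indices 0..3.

Answer: 0 3 1 3

Derivation:
Ev 1: PC=7 idx=3 pred=N actual=T -> ctr[3]=2
Ev 2: PC=7 idx=3 pred=T actual=T -> ctr[3]=3
Ev 3: PC=5 idx=1 pred=N actual=T -> ctr[1]=2
Ev 4: PC=5 idx=1 pred=T actual=N -> ctr[1]=1
Ev 5: PC=5 idx=1 pred=N actual=T -> ctr[1]=2
Ev 6: PC=7 idx=3 pred=T actual=N -> ctr[3]=2
Ev 7: PC=0 idx=0 pred=N actual=N -> ctr[0]=0
Ev 8: PC=7 idx=3 pred=T actual=T -> ctr[3]=3
Ev 9: PC=5 idx=1 pred=T actual=T -> ctr[1]=3
Ev 10: PC=5 idx=1 pred=T actual=T -> ctr[1]=3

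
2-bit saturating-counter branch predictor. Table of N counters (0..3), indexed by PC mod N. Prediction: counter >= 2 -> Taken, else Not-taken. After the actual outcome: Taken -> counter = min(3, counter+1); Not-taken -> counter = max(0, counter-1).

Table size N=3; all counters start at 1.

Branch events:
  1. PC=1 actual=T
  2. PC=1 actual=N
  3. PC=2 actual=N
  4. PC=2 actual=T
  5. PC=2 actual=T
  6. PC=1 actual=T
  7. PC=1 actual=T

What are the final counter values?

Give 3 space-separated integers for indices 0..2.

Ev 1: PC=1 idx=1 pred=N actual=T -> ctr[1]=2
Ev 2: PC=1 idx=1 pred=T actual=N -> ctr[1]=1
Ev 3: PC=2 idx=2 pred=N actual=N -> ctr[2]=0
Ev 4: PC=2 idx=2 pred=N actual=T -> ctr[2]=1
Ev 5: PC=2 idx=2 pred=N actual=T -> ctr[2]=2
Ev 6: PC=1 idx=1 pred=N actual=T -> ctr[1]=2
Ev 7: PC=1 idx=1 pred=T actual=T -> ctr[1]=3

Answer: 1 3 2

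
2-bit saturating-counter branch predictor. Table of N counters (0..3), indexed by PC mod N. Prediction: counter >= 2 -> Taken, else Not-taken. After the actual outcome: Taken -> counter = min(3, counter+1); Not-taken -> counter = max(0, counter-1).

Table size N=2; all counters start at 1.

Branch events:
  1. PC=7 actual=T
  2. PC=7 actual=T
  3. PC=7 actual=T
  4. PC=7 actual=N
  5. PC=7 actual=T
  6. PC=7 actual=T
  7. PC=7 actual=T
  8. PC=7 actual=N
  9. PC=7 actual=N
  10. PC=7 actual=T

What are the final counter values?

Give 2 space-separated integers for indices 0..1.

Answer: 1 2

Derivation:
Ev 1: PC=7 idx=1 pred=N actual=T -> ctr[1]=2
Ev 2: PC=7 idx=1 pred=T actual=T -> ctr[1]=3
Ev 3: PC=7 idx=1 pred=T actual=T -> ctr[1]=3
Ev 4: PC=7 idx=1 pred=T actual=N -> ctr[1]=2
Ev 5: PC=7 idx=1 pred=T actual=T -> ctr[1]=3
Ev 6: PC=7 idx=1 pred=T actual=T -> ctr[1]=3
Ev 7: PC=7 idx=1 pred=T actual=T -> ctr[1]=3
Ev 8: PC=7 idx=1 pred=T actual=N -> ctr[1]=2
Ev 9: PC=7 idx=1 pred=T actual=N -> ctr[1]=1
Ev 10: PC=7 idx=1 pred=N actual=T -> ctr[1]=2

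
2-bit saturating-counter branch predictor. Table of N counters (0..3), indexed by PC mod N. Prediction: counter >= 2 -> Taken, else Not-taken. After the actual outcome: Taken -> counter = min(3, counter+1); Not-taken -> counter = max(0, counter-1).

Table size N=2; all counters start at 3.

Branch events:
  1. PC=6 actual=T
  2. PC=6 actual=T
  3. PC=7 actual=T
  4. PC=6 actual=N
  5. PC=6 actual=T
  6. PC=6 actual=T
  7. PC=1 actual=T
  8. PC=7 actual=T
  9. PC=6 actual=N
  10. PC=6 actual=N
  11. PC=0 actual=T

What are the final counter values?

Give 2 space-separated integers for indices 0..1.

Answer: 2 3

Derivation:
Ev 1: PC=6 idx=0 pred=T actual=T -> ctr[0]=3
Ev 2: PC=6 idx=0 pred=T actual=T -> ctr[0]=3
Ev 3: PC=7 idx=1 pred=T actual=T -> ctr[1]=3
Ev 4: PC=6 idx=0 pred=T actual=N -> ctr[0]=2
Ev 5: PC=6 idx=0 pred=T actual=T -> ctr[0]=3
Ev 6: PC=6 idx=0 pred=T actual=T -> ctr[0]=3
Ev 7: PC=1 idx=1 pred=T actual=T -> ctr[1]=3
Ev 8: PC=7 idx=1 pred=T actual=T -> ctr[1]=3
Ev 9: PC=6 idx=0 pred=T actual=N -> ctr[0]=2
Ev 10: PC=6 idx=0 pred=T actual=N -> ctr[0]=1
Ev 11: PC=0 idx=0 pred=N actual=T -> ctr[0]=2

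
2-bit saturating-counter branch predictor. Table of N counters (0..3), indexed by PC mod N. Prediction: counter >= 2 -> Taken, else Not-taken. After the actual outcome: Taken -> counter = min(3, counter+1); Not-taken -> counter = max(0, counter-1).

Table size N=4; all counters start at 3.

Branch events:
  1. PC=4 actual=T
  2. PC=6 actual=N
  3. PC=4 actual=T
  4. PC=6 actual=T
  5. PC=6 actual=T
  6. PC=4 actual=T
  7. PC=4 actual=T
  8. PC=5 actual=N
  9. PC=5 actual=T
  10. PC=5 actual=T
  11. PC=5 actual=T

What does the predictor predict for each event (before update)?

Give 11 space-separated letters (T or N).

Answer: T T T T T T T T T T T

Derivation:
Ev 1: PC=4 idx=0 pred=T actual=T -> ctr[0]=3
Ev 2: PC=6 idx=2 pred=T actual=N -> ctr[2]=2
Ev 3: PC=4 idx=0 pred=T actual=T -> ctr[0]=3
Ev 4: PC=6 idx=2 pred=T actual=T -> ctr[2]=3
Ev 5: PC=6 idx=2 pred=T actual=T -> ctr[2]=3
Ev 6: PC=4 idx=0 pred=T actual=T -> ctr[0]=3
Ev 7: PC=4 idx=0 pred=T actual=T -> ctr[0]=3
Ev 8: PC=5 idx=1 pred=T actual=N -> ctr[1]=2
Ev 9: PC=5 idx=1 pred=T actual=T -> ctr[1]=3
Ev 10: PC=5 idx=1 pred=T actual=T -> ctr[1]=3
Ev 11: PC=5 idx=1 pred=T actual=T -> ctr[1]=3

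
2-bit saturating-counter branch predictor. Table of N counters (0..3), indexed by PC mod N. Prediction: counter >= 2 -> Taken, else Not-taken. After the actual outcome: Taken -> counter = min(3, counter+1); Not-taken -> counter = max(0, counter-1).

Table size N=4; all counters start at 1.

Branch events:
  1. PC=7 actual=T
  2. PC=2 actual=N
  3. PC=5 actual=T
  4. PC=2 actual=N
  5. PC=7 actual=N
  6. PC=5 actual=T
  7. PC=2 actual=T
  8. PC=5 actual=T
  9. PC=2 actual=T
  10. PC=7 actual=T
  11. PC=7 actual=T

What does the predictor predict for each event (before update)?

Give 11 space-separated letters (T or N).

Answer: N N N N T T N T N N T

Derivation:
Ev 1: PC=7 idx=3 pred=N actual=T -> ctr[3]=2
Ev 2: PC=2 idx=2 pred=N actual=N -> ctr[2]=0
Ev 3: PC=5 idx=1 pred=N actual=T -> ctr[1]=2
Ev 4: PC=2 idx=2 pred=N actual=N -> ctr[2]=0
Ev 5: PC=7 idx=3 pred=T actual=N -> ctr[3]=1
Ev 6: PC=5 idx=1 pred=T actual=T -> ctr[1]=3
Ev 7: PC=2 idx=2 pred=N actual=T -> ctr[2]=1
Ev 8: PC=5 idx=1 pred=T actual=T -> ctr[1]=3
Ev 9: PC=2 idx=2 pred=N actual=T -> ctr[2]=2
Ev 10: PC=7 idx=3 pred=N actual=T -> ctr[3]=2
Ev 11: PC=7 idx=3 pred=T actual=T -> ctr[3]=3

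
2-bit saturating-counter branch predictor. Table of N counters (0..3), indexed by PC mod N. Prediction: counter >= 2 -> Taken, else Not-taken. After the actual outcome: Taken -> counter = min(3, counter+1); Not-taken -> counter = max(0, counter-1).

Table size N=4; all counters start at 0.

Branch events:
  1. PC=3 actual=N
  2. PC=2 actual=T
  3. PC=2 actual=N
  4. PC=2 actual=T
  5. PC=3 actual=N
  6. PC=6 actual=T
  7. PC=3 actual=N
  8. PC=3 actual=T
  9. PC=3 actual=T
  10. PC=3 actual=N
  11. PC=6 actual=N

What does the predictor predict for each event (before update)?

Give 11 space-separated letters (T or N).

Answer: N N N N N N N N N T T

Derivation:
Ev 1: PC=3 idx=3 pred=N actual=N -> ctr[3]=0
Ev 2: PC=2 idx=2 pred=N actual=T -> ctr[2]=1
Ev 3: PC=2 idx=2 pred=N actual=N -> ctr[2]=0
Ev 4: PC=2 idx=2 pred=N actual=T -> ctr[2]=1
Ev 5: PC=3 idx=3 pred=N actual=N -> ctr[3]=0
Ev 6: PC=6 idx=2 pred=N actual=T -> ctr[2]=2
Ev 7: PC=3 idx=3 pred=N actual=N -> ctr[3]=0
Ev 8: PC=3 idx=3 pred=N actual=T -> ctr[3]=1
Ev 9: PC=3 idx=3 pred=N actual=T -> ctr[3]=2
Ev 10: PC=3 idx=3 pred=T actual=N -> ctr[3]=1
Ev 11: PC=6 idx=2 pred=T actual=N -> ctr[2]=1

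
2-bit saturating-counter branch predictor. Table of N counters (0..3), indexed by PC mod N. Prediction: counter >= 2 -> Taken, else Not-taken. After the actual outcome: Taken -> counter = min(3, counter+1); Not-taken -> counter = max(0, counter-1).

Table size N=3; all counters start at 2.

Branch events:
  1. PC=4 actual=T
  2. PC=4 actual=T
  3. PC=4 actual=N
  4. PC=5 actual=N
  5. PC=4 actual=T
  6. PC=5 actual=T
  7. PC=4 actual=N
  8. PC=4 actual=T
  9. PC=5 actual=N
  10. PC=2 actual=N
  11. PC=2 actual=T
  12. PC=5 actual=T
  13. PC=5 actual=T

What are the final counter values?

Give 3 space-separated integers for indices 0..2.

Ev 1: PC=4 idx=1 pred=T actual=T -> ctr[1]=3
Ev 2: PC=4 idx=1 pred=T actual=T -> ctr[1]=3
Ev 3: PC=4 idx=1 pred=T actual=N -> ctr[1]=2
Ev 4: PC=5 idx=2 pred=T actual=N -> ctr[2]=1
Ev 5: PC=4 idx=1 pred=T actual=T -> ctr[1]=3
Ev 6: PC=5 idx=2 pred=N actual=T -> ctr[2]=2
Ev 7: PC=4 idx=1 pred=T actual=N -> ctr[1]=2
Ev 8: PC=4 idx=1 pred=T actual=T -> ctr[1]=3
Ev 9: PC=5 idx=2 pred=T actual=N -> ctr[2]=1
Ev 10: PC=2 idx=2 pred=N actual=N -> ctr[2]=0
Ev 11: PC=2 idx=2 pred=N actual=T -> ctr[2]=1
Ev 12: PC=5 idx=2 pred=N actual=T -> ctr[2]=2
Ev 13: PC=5 idx=2 pred=T actual=T -> ctr[2]=3

Answer: 2 3 3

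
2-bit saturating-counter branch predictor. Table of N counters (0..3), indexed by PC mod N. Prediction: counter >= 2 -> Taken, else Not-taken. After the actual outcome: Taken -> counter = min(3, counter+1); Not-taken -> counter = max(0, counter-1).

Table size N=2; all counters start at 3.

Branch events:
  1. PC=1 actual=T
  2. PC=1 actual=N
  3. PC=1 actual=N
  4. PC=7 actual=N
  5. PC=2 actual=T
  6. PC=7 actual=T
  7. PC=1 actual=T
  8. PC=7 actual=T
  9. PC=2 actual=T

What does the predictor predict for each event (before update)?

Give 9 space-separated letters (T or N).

Answer: T T T N T N N T T

Derivation:
Ev 1: PC=1 idx=1 pred=T actual=T -> ctr[1]=3
Ev 2: PC=1 idx=1 pred=T actual=N -> ctr[1]=2
Ev 3: PC=1 idx=1 pred=T actual=N -> ctr[1]=1
Ev 4: PC=7 idx=1 pred=N actual=N -> ctr[1]=0
Ev 5: PC=2 idx=0 pred=T actual=T -> ctr[0]=3
Ev 6: PC=7 idx=1 pred=N actual=T -> ctr[1]=1
Ev 7: PC=1 idx=1 pred=N actual=T -> ctr[1]=2
Ev 8: PC=7 idx=1 pred=T actual=T -> ctr[1]=3
Ev 9: PC=2 idx=0 pred=T actual=T -> ctr[0]=3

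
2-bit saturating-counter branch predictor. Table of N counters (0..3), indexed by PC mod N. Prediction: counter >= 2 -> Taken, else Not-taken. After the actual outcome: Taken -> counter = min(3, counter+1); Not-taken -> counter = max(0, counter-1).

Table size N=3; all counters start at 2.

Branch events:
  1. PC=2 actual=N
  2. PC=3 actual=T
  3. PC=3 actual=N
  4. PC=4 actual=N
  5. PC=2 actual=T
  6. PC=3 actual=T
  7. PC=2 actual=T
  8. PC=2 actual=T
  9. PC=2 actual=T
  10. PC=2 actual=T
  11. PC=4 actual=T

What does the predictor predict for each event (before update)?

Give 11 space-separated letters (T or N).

Ev 1: PC=2 idx=2 pred=T actual=N -> ctr[2]=1
Ev 2: PC=3 idx=0 pred=T actual=T -> ctr[0]=3
Ev 3: PC=3 idx=0 pred=T actual=N -> ctr[0]=2
Ev 4: PC=4 idx=1 pred=T actual=N -> ctr[1]=1
Ev 5: PC=2 idx=2 pred=N actual=T -> ctr[2]=2
Ev 6: PC=3 idx=0 pred=T actual=T -> ctr[0]=3
Ev 7: PC=2 idx=2 pred=T actual=T -> ctr[2]=3
Ev 8: PC=2 idx=2 pred=T actual=T -> ctr[2]=3
Ev 9: PC=2 idx=2 pred=T actual=T -> ctr[2]=3
Ev 10: PC=2 idx=2 pred=T actual=T -> ctr[2]=3
Ev 11: PC=4 idx=1 pred=N actual=T -> ctr[1]=2

Answer: T T T T N T T T T T N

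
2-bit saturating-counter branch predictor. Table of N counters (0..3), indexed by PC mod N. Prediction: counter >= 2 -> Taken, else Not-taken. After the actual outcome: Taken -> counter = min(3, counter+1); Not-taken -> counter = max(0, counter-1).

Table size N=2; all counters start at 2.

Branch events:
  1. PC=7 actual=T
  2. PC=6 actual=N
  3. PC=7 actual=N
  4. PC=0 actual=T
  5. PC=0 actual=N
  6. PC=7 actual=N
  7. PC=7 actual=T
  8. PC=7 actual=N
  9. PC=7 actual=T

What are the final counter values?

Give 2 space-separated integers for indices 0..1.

Answer: 1 2

Derivation:
Ev 1: PC=7 idx=1 pred=T actual=T -> ctr[1]=3
Ev 2: PC=6 idx=0 pred=T actual=N -> ctr[0]=1
Ev 3: PC=7 idx=1 pred=T actual=N -> ctr[1]=2
Ev 4: PC=0 idx=0 pred=N actual=T -> ctr[0]=2
Ev 5: PC=0 idx=0 pred=T actual=N -> ctr[0]=1
Ev 6: PC=7 idx=1 pred=T actual=N -> ctr[1]=1
Ev 7: PC=7 idx=1 pred=N actual=T -> ctr[1]=2
Ev 8: PC=7 idx=1 pred=T actual=N -> ctr[1]=1
Ev 9: PC=7 idx=1 pred=N actual=T -> ctr[1]=2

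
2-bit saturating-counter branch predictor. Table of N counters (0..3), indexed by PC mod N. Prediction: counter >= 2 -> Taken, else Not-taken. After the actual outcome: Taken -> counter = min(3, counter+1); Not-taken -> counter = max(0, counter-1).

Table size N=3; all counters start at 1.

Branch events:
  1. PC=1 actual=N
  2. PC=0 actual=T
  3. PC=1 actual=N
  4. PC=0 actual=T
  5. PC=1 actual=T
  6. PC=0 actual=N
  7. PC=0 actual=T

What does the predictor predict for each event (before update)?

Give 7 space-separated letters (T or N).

Answer: N N N T N T T

Derivation:
Ev 1: PC=1 idx=1 pred=N actual=N -> ctr[1]=0
Ev 2: PC=0 idx=0 pred=N actual=T -> ctr[0]=2
Ev 3: PC=1 idx=1 pred=N actual=N -> ctr[1]=0
Ev 4: PC=0 idx=0 pred=T actual=T -> ctr[0]=3
Ev 5: PC=1 idx=1 pred=N actual=T -> ctr[1]=1
Ev 6: PC=0 idx=0 pred=T actual=N -> ctr[0]=2
Ev 7: PC=0 idx=0 pred=T actual=T -> ctr[0]=3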